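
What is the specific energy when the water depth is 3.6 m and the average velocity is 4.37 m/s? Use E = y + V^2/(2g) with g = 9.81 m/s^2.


Specific energy E = y + V^2/(2g).
Velocity head = V^2/(2g) = 4.37^2 / (2*9.81) = 19.0969 / 19.62 = 0.9733 m.
E = 3.6 + 0.9733 = 4.5733 m.

4.5733


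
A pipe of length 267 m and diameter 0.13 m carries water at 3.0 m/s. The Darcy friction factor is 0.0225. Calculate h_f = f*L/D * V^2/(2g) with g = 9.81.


Darcy-Weisbach equation: h_f = f * (L/D) * V^2/(2g).
f * L/D = 0.0225 * 267/0.13 = 46.2115.
V^2/(2g) = 3.0^2 / (2*9.81) = 9.0 / 19.62 = 0.4587 m.
h_f = 46.2115 * 0.4587 = 21.198 m.

21.198


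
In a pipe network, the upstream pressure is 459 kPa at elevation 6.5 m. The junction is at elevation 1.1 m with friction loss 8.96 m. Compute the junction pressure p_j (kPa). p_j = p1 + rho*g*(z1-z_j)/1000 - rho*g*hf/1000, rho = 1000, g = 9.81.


Junction pressure: p_j = p1 + rho*g*(z1 - z_j)/1000 - rho*g*hf/1000.
Elevation term = 1000*9.81*(6.5 - 1.1)/1000 = 52.974 kPa.
Friction term = 1000*9.81*8.96/1000 = 87.898 kPa.
p_j = 459 + 52.974 - 87.898 = 424.08 kPa.

424.08


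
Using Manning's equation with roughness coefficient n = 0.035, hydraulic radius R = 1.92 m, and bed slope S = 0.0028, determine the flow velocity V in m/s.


Manning's equation gives V = (1/n) * R^(2/3) * S^(1/2).
First, compute R^(2/3) = 1.92^(2/3) = 1.5448.
Next, S^(1/2) = 0.0028^(1/2) = 0.052915.
Then 1/n = 1/0.035 = 28.57.
V = 28.57 * 1.5448 * 0.052915 = 2.3355 m/s.

2.3355


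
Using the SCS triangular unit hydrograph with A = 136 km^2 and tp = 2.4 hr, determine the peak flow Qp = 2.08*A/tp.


SCS formula: Qp = 2.08 * A / tp.
Qp = 2.08 * 136 / 2.4
   = 282.88 / 2.4
   = 117.87 m^3/s per cm.

117.87


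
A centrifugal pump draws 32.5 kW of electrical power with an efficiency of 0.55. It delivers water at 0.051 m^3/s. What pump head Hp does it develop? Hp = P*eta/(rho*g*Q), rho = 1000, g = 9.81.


Pump head formula: Hp = P * eta / (rho * g * Q).
Numerator: P * eta = 32.5 * 1000 * 0.55 = 17875.0 W.
Denominator: rho * g * Q = 1000 * 9.81 * 0.051 = 500.31.
Hp = 17875.0 / 500.31 = 35.73 m.

35.73


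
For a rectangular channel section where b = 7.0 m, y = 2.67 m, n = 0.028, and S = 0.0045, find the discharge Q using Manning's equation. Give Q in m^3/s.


For a rectangular channel, the cross-sectional area A = b * y = 7.0 * 2.67 = 18.69 m^2.
The wetted perimeter P = b + 2y = 7.0 + 2*2.67 = 12.34 m.
Hydraulic radius R = A/P = 18.69/12.34 = 1.5146 m.
Velocity V = (1/n)*R^(2/3)*S^(1/2) = (1/0.028)*1.5146^(2/3)*0.0045^(1/2) = 3.1597 m/s.
Discharge Q = A * V = 18.69 * 3.1597 = 59.055 m^3/s.

59.055


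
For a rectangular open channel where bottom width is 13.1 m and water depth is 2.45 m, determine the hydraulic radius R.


For a rectangular section:
Flow area A = b * y = 13.1 * 2.45 = 32.09 m^2.
Wetted perimeter P = b + 2y = 13.1 + 2*2.45 = 18.0 m.
Hydraulic radius R = A/P = 32.09 / 18.0 = 1.7831 m.

1.7831


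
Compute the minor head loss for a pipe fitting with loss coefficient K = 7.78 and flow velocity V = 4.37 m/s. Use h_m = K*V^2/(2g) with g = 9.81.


Minor loss formula: h_m = K * V^2/(2g).
V^2 = 4.37^2 = 19.0969.
V^2/(2g) = 19.0969 / 19.62 = 0.9733 m.
h_m = 7.78 * 0.9733 = 7.5726 m.

7.5726


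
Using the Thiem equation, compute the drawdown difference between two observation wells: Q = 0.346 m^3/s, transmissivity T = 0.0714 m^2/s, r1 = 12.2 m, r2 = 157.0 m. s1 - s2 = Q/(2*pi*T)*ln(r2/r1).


Thiem equation: s1 - s2 = Q/(2*pi*T) * ln(r2/r1).
ln(r2/r1) = ln(157.0/12.2) = 2.5548.
Q/(2*pi*T) = 0.346 / (2*pi*0.0714) = 0.346 / 0.4486 = 0.7713.
s1 - s2 = 0.7713 * 2.5548 = 1.9704 m.

1.9704


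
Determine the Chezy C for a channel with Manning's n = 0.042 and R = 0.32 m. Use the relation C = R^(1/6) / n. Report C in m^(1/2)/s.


The Chezy coefficient relates to Manning's n through C = R^(1/6) / n.
R^(1/6) = 0.32^(1/6) = 0.827037.
C = 0.827037 / 0.042 = 19.69 m^(1/2)/s.

19.69


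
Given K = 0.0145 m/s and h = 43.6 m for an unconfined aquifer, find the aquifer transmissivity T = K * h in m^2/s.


Transmissivity is defined as T = K * h.
T = 0.0145 * 43.6
  = 0.6322 m^2/s.

0.6322


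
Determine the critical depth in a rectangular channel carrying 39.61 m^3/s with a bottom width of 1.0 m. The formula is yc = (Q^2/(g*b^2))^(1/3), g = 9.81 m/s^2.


Using yc = (Q^2 / (g * b^2))^(1/3):
Q^2 = 39.61^2 = 1568.95.
g * b^2 = 9.81 * 1.0^2 = 9.81 * 1.0 = 9.81.
Q^2 / (g*b^2) = 1568.95 / 9.81 = 159.9337.
yc = 159.9337^(1/3) = 5.4281 m.

5.4281


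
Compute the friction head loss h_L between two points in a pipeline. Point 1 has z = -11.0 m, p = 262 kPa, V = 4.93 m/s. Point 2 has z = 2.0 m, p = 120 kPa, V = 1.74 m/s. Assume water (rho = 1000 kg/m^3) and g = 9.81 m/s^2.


Total head at each section: H = z + p/(rho*g) + V^2/(2g).
H1 = -11.0 + 262*1000/(1000*9.81) + 4.93^2/(2*9.81)
   = -11.0 + 26.707 + 1.2388
   = 16.946 m.
H2 = 2.0 + 120*1000/(1000*9.81) + 1.74^2/(2*9.81)
   = 2.0 + 12.232 + 0.1543
   = 14.387 m.
h_L = H1 - H2 = 16.946 - 14.387 = 2.559 m.

2.559


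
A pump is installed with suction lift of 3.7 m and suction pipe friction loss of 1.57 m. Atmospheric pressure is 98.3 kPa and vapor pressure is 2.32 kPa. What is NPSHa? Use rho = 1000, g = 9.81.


NPSHa = p_atm/(rho*g) - z_s - hf_s - p_vap/(rho*g).
p_atm/(rho*g) = 98.3*1000 / (1000*9.81) = 10.02 m.
p_vap/(rho*g) = 2.32*1000 / (1000*9.81) = 0.236 m.
NPSHa = 10.02 - 3.7 - 1.57 - 0.236
      = 4.51 m.

4.51


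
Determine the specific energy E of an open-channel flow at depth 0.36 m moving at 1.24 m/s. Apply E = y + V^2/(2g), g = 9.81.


Specific energy E = y + V^2/(2g).
Velocity head = V^2/(2g) = 1.24^2 / (2*9.81) = 1.5376 / 19.62 = 0.0784 m.
E = 0.36 + 0.0784 = 0.4384 m.

0.4384


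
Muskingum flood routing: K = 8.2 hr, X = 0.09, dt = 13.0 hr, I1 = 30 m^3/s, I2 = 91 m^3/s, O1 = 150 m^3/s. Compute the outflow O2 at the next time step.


Muskingum coefficients:
denom = 2*K*(1-X) + dt = 2*8.2*(1-0.09) + 13.0 = 27.924.
C0 = (dt - 2*K*X)/denom = (13.0 - 2*8.2*0.09)/27.924 = 0.4127.
C1 = (dt + 2*K*X)/denom = (13.0 + 2*8.2*0.09)/27.924 = 0.5184.
C2 = (2*K*(1-X) - dt)/denom = 0.0689.
O2 = C0*I2 + C1*I1 + C2*O1
   = 0.4127*91 + 0.5184*30 + 0.0689*150
   = 63.44 m^3/s.

63.44


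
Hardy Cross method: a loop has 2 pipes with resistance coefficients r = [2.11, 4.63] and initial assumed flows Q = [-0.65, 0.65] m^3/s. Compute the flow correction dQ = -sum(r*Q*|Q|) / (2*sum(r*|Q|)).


Numerator terms (r*Q*|Q|): 2.11*-0.65*|-0.65| = -0.8915; 4.63*0.65*|0.65| = 1.9562.
Sum of numerator = 1.0647.
Denominator terms (r*|Q|): 2.11*|-0.65| = 1.3715; 4.63*|0.65| = 3.0095.
2 * sum of denominator = 2 * 4.381 = 8.762.
dQ = -1.0647 / 8.762 = -0.1215 m^3/s.

-0.1215


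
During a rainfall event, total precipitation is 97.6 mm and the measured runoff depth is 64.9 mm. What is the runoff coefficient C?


The runoff coefficient C = runoff depth / rainfall depth.
C = 64.9 / 97.6
  = 0.665.

0.665


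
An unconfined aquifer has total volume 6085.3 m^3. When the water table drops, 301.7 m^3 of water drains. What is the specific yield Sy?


Specific yield Sy = Volume drained / Total volume.
Sy = 301.7 / 6085.3
   = 0.0496.

0.0496


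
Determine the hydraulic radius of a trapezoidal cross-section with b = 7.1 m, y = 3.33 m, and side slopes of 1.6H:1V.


For a trapezoidal section with side slope z:
A = (b + z*y)*y = (7.1 + 1.6*3.33)*3.33 = 41.385 m^2.
P = b + 2*y*sqrt(1 + z^2) = 7.1 + 2*3.33*sqrt(1 + 1.6^2) = 19.666 m.
R = A/P = 41.385 / 19.666 = 2.1044 m.

2.1044


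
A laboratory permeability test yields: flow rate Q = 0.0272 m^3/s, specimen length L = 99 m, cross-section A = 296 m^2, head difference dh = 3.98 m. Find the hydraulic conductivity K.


From K = Q*L / (A*dh):
Numerator: Q*L = 0.0272 * 99 = 2.6928.
Denominator: A*dh = 296 * 3.98 = 1178.08.
K = 2.6928 / 1178.08 = 0.002286 m/s.

0.002286


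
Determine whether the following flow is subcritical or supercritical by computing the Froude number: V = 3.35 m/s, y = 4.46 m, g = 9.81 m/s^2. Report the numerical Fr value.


The Froude number is defined as Fr = V / sqrt(g*y).
g*y = 9.81 * 4.46 = 43.7526.
sqrt(g*y) = sqrt(43.7526) = 6.6146.
Fr = 3.35 / 6.6146 = 0.5065.
Since Fr < 1, the flow is subcritical.

0.5065


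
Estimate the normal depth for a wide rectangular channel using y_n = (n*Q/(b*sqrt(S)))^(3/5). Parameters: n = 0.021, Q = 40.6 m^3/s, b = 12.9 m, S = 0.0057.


We use the wide-channel approximation y_n = (n*Q/(b*sqrt(S)))^(3/5).
sqrt(S) = sqrt(0.0057) = 0.075498.
Numerator: n*Q = 0.021 * 40.6 = 0.8526.
Denominator: b*sqrt(S) = 12.9 * 0.075498 = 0.973924.
arg = 0.8754.
y_n = 0.8754^(3/5) = 0.9233 m.

0.9233


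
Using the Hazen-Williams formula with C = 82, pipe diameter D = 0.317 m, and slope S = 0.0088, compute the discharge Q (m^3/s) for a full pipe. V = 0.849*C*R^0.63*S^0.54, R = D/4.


For a full circular pipe, R = D/4 = 0.317/4 = 0.0793 m.
V = 0.849 * 82 * 0.0793^0.63 * 0.0088^0.54
  = 0.849 * 82 * 0.202474 * 0.077628
  = 1.0942 m/s.
Pipe area A = pi*D^2/4 = pi*0.317^2/4 = 0.0789 m^2.
Q = A * V = 0.0789 * 1.0942 = 0.0864 m^3/s.

0.0864


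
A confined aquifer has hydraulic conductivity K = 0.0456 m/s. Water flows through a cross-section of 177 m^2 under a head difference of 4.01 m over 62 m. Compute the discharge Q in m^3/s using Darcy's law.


Darcy's law: Q = K * A * i, where i = dh/L.
Hydraulic gradient i = 4.01 / 62 = 0.064677.
Q = 0.0456 * 177 * 0.064677
  = 0.522 m^3/s.

0.522


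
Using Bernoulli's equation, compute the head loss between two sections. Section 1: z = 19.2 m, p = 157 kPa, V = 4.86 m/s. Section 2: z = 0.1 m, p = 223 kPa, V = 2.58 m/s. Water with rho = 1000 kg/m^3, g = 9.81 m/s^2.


Total head at each section: H = z + p/(rho*g) + V^2/(2g).
H1 = 19.2 + 157*1000/(1000*9.81) + 4.86^2/(2*9.81)
   = 19.2 + 16.004 + 1.2039
   = 36.408 m.
H2 = 0.1 + 223*1000/(1000*9.81) + 2.58^2/(2*9.81)
   = 0.1 + 22.732 + 0.3393
   = 23.171 m.
h_L = H1 - H2 = 36.408 - 23.171 = 13.237 m.

13.237


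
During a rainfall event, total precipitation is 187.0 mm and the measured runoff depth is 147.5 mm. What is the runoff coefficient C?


The runoff coefficient C = runoff depth / rainfall depth.
C = 147.5 / 187.0
  = 0.7888.

0.7888


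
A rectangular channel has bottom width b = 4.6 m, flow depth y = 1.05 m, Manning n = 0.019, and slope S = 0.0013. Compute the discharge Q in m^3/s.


For a rectangular channel, the cross-sectional area A = b * y = 4.6 * 1.05 = 4.83 m^2.
The wetted perimeter P = b + 2y = 4.6 + 2*1.05 = 6.7 m.
Hydraulic radius R = A/P = 4.83/6.7 = 0.7209 m.
Velocity V = (1/n)*R^(2/3)*S^(1/2) = (1/0.019)*0.7209^(2/3)*0.0013^(1/2) = 1.5257 m/s.
Discharge Q = A * V = 4.83 * 1.5257 = 7.369 m^3/s.

7.369


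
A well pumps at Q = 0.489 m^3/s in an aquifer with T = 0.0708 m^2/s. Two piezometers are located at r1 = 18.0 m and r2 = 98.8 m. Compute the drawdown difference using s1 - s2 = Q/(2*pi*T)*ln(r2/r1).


Thiem equation: s1 - s2 = Q/(2*pi*T) * ln(r2/r1).
ln(r2/r1) = ln(98.8/18.0) = 1.7027.
Q/(2*pi*T) = 0.489 / (2*pi*0.0708) = 0.489 / 0.4448 = 1.0992.
s1 - s2 = 1.0992 * 1.7027 = 1.8717 m.

1.8717


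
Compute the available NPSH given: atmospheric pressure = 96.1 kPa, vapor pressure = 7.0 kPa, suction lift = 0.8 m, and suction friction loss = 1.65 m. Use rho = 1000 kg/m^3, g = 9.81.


NPSHa = p_atm/(rho*g) - z_s - hf_s - p_vap/(rho*g).
p_atm/(rho*g) = 96.1*1000 / (1000*9.81) = 9.796 m.
p_vap/(rho*g) = 7.0*1000 / (1000*9.81) = 0.714 m.
NPSHa = 9.796 - 0.8 - 1.65 - 0.714
      = 6.63 m.

6.63


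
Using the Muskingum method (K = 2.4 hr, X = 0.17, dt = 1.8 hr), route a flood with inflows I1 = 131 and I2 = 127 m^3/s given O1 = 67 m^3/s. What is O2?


Muskingum coefficients:
denom = 2*K*(1-X) + dt = 2*2.4*(1-0.17) + 1.8 = 5.784.
C0 = (dt - 2*K*X)/denom = (1.8 - 2*2.4*0.17)/5.784 = 0.1701.
C1 = (dt + 2*K*X)/denom = (1.8 + 2*2.4*0.17)/5.784 = 0.4523.
C2 = (2*K*(1-X) - dt)/denom = 0.3776.
O2 = C0*I2 + C1*I1 + C2*O1
   = 0.1701*127 + 0.4523*131 + 0.3776*67
   = 106.15 m^3/s.

106.15


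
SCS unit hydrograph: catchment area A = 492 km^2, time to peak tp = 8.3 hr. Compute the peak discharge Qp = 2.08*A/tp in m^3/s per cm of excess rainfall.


SCS formula: Qp = 2.08 * A / tp.
Qp = 2.08 * 492 / 8.3
   = 1023.36 / 8.3
   = 123.3 m^3/s per cm.

123.3


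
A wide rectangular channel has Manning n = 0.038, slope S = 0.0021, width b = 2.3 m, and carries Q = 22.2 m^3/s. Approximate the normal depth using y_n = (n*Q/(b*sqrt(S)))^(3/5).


We use the wide-channel approximation y_n = (n*Q/(b*sqrt(S)))^(3/5).
sqrt(S) = sqrt(0.0021) = 0.045826.
Numerator: n*Q = 0.038 * 22.2 = 0.8436.
Denominator: b*sqrt(S) = 2.3 * 0.045826 = 0.1054.
arg = 8.0039.
y_n = 8.0039^(3/5) = 3.4832 m.

3.4832


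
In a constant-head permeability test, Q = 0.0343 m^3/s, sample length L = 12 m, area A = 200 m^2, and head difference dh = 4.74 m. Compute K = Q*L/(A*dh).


From K = Q*L / (A*dh):
Numerator: Q*L = 0.0343 * 12 = 0.4116.
Denominator: A*dh = 200 * 4.74 = 948.0.
K = 0.4116 / 948.0 = 0.000434 m/s.

0.000434


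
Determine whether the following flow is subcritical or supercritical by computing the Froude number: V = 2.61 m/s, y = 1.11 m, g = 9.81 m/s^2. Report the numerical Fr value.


The Froude number is defined as Fr = V / sqrt(g*y).
g*y = 9.81 * 1.11 = 10.8891.
sqrt(g*y) = sqrt(10.8891) = 3.2999.
Fr = 2.61 / 3.2999 = 0.7909.
Since Fr < 1, the flow is subcritical.

0.7909


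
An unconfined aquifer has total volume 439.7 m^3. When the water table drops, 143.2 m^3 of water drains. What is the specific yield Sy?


Specific yield Sy = Volume drained / Total volume.
Sy = 143.2 / 439.7
   = 0.3257.

0.3257


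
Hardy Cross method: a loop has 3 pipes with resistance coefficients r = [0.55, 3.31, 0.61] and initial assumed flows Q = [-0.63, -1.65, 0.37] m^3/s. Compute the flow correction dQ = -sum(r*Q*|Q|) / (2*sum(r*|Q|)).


Numerator terms (r*Q*|Q|): 0.55*-0.63*|-0.63| = -0.2183; 3.31*-1.65*|-1.65| = -9.0115; 0.61*0.37*|0.37| = 0.0835.
Sum of numerator = -9.1463.
Denominator terms (r*|Q|): 0.55*|-0.63| = 0.3465; 3.31*|-1.65| = 5.4615; 0.61*|0.37| = 0.2257.
2 * sum of denominator = 2 * 6.0337 = 12.0674.
dQ = --9.1463 / 12.0674 = 0.7579 m^3/s.

0.7579


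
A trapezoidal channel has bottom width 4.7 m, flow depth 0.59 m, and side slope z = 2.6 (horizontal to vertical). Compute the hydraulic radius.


For a trapezoidal section with side slope z:
A = (b + z*y)*y = (4.7 + 2.6*0.59)*0.59 = 3.678 m^2.
P = b + 2*y*sqrt(1 + z^2) = 4.7 + 2*0.59*sqrt(1 + 2.6^2) = 7.987 m.
R = A/P = 3.678 / 7.987 = 0.4605 m.

0.4605


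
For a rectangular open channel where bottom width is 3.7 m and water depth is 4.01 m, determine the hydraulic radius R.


For a rectangular section:
Flow area A = b * y = 3.7 * 4.01 = 14.84 m^2.
Wetted perimeter P = b + 2y = 3.7 + 2*4.01 = 11.72 m.
Hydraulic radius R = A/P = 14.84 / 11.72 = 1.266 m.

1.266


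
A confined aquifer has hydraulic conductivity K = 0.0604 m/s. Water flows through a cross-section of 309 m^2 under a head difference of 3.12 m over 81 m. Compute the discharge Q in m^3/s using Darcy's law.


Darcy's law: Q = K * A * i, where i = dh/L.
Hydraulic gradient i = 3.12 / 81 = 0.038519.
Q = 0.0604 * 309 * 0.038519
  = 0.7189 m^3/s.

0.7189


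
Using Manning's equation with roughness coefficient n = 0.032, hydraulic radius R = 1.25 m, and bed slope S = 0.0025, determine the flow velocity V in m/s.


Manning's equation gives V = (1/n) * R^(2/3) * S^(1/2).
First, compute R^(2/3) = 1.25^(2/3) = 1.1604.
Next, S^(1/2) = 0.0025^(1/2) = 0.05.
Then 1/n = 1/0.032 = 31.25.
V = 31.25 * 1.1604 * 0.05 = 1.8131 m/s.

1.8131


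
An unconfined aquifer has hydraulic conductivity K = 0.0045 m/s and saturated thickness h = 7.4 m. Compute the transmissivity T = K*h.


Transmissivity is defined as T = K * h.
T = 0.0045 * 7.4
  = 0.0333 m^2/s.

0.0333


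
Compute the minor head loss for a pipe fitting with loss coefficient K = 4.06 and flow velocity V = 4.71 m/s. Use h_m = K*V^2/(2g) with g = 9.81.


Minor loss formula: h_m = K * V^2/(2g).
V^2 = 4.71^2 = 22.1841.
V^2/(2g) = 22.1841 / 19.62 = 1.1307 m.
h_m = 4.06 * 1.1307 = 4.5906 m.

4.5906


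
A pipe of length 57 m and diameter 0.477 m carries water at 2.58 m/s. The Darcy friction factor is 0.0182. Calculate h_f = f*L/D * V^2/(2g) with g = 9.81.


Darcy-Weisbach equation: h_f = f * (L/D) * V^2/(2g).
f * L/D = 0.0182 * 57/0.477 = 2.1748.
V^2/(2g) = 2.58^2 / (2*9.81) = 6.6564 / 19.62 = 0.3393 m.
h_f = 2.1748 * 0.3393 = 0.738 m.

0.738


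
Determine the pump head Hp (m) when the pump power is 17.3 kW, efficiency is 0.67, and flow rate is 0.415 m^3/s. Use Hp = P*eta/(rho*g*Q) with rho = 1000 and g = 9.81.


Pump head formula: Hp = P * eta / (rho * g * Q).
Numerator: P * eta = 17.3 * 1000 * 0.67 = 11591.0 W.
Denominator: rho * g * Q = 1000 * 9.81 * 0.415 = 4071.15.
Hp = 11591.0 / 4071.15 = 2.85 m.

2.85


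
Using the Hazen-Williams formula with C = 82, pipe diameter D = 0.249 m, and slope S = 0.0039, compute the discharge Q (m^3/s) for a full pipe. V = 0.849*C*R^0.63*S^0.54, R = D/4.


For a full circular pipe, R = D/4 = 0.249/4 = 0.0622 m.
V = 0.849 * 82 * 0.0622^0.63 * 0.0039^0.54
  = 0.849 * 82 * 0.173903 * 0.050024
  = 0.6056 m/s.
Pipe area A = pi*D^2/4 = pi*0.249^2/4 = 0.0487 m^2.
Q = A * V = 0.0487 * 0.6056 = 0.0295 m^3/s.

0.0295


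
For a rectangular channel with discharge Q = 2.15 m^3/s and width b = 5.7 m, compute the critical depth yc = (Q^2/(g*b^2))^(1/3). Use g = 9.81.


Using yc = (Q^2 / (g * b^2))^(1/3):
Q^2 = 2.15^2 = 4.62.
g * b^2 = 9.81 * 5.7^2 = 9.81 * 32.49 = 318.73.
Q^2 / (g*b^2) = 4.62 / 318.73 = 0.0145.
yc = 0.0145^(1/3) = 0.2439 m.

0.2439


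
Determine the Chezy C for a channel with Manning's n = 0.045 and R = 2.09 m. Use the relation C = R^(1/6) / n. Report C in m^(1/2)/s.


The Chezy coefficient relates to Manning's n through C = R^(1/6) / n.
R^(1/6) = 2.09^(1/6) = 1.130727.
C = 1.130727 / 0.045 = 25.13 m^(1/2)/s.

25.13


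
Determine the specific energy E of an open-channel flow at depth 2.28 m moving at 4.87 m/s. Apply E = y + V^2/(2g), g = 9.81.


Specific energy E = y + V^2/(2g).
Velocity head = V^2/(2g) = 4.87^2 / (2*9.81) = 23.7169 / 19.62 = 1.2088 m.
E = 2.28 + 1.2088 = 3.4888 m.

3.4888


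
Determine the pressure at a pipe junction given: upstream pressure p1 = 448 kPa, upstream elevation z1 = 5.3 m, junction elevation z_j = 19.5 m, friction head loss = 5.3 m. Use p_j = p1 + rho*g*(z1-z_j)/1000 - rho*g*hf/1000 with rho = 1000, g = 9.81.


Junction pressure: p_j = p1 + rho*g*(z1 - z_j)/1000 - rho*g*hf/1000.
Elevation term = 1000*9.81*(5.3 - 19.5)/1000 = -139.302 kPa.
Friction term = 1000*9.81*5.3/1000 = 51.993 kPa.
p_j = 448 + -139.302 - 51.993 = 256.7 kPa.

256.7


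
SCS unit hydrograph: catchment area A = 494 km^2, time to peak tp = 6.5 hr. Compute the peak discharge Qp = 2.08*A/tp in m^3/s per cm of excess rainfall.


SCS formula: Qp = 2.08 * A / tp.
Qp = 2.08 * 494 / 6.5
   = 1027.52 / 6.5
   = 158.08 m^3/s per cm.

158.08


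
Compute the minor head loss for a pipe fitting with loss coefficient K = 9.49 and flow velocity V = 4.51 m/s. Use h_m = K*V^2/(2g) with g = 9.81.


Minor loss formula: h_m = K * V^2/(2g).
V^2 = 4.51^2 = 20.3401.
V^2/(2g) = 20.3401 / 19.62 = 1.0367 m.
h_m = 9.49 * 1.0367 = 9.8383 m.

9.8383


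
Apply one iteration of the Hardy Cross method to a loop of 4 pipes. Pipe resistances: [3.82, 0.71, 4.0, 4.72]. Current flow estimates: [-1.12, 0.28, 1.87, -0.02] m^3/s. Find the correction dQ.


Numerator terms (r*Q*|Q|): 3.82*-1.12*|-1.12| = -4.7918; 0.71*0.28*|0.28| = 0.0557; 4.0*1.87*|1.87| = 13.9876; 4.72*-0.02*|-0.02| = -0.0019.
Sum of numerator = 9.2496.
Denominator terms (r*|Q|): 3.82*|-1.12| = 4.2784; 0.71*|0.28| = 0.1988; 4.0*|1.87| = 7.48; 4.72*|-0.02| = 0.0944.
2 * sum of denominator = 2 * 12.0516 = 24.1032.
dQ = -9.2496 / 24.1032 = -0.3837 m^3/s.

-0.3837


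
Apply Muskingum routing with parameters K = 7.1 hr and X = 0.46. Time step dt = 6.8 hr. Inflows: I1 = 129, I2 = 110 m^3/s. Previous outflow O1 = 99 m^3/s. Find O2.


Muskingum coefficients:
denom = 2*K*(1-X) + dt = 2*7.1*(1-0.46) + 6.8 = 14.468.
C0 = (dt - 2*K*X)/denom = (6.8 - 2*7.1*0.46)/14.468 = 0.0185.
C1 = (dt + 2*K*X)/denom = (6.8 + 2*7.1*0.46)/14.468 = 0.9215.
C2 = (2*K*(1-X) - dt)/denom = 0.06.
O2 = C0*I2 + C1*I1 + C2*O1
   = 0.0185*110 + 0.9215*129 + 0.06*99
   = 126.85 m^3/s.

126.85


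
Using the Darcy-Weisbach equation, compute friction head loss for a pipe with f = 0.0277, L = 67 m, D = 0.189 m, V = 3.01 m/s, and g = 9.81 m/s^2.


Darcy-Weisbach equation: h_f = f * (L/D) * V^2/(2g).
f * L/D = 0.0277 * 67/0.189 = 9.8196.
V^2/(2g) = 3.01^2 / (2*9.81) = 9.0601 / 19.62 = 0.4618 m.
h_f = 9.8196 * 0.4618 = 4.534 m.

4.534


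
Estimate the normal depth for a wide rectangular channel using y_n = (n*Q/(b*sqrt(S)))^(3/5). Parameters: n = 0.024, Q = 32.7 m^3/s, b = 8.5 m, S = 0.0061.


We use the wide-channel approximation y_n = (n*Q/(b*sqrt(S)))^(3/5).
sqrt(S) = sqrt(0.0061) = 0.078102.
Numerator: n*Q = 0.024 * 32.7 = 0.7848.
Denominator: b*sqrt(S) = 8.5 * 0.078102 = 0.663867.
arg = 1.1822.
y_n = 1.1822^(3/5) = 1.1056 m.

1.1056


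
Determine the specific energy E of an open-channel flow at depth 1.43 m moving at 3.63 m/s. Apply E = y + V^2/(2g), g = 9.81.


Specific energy E = y + V^2/(2g).
Velocity head = V^2/(2g) = 3.63^2 / (2*9.81) = 13.1769 / 19.62 = 0.6716 m.
E = 1.43 + 0.6716 = 2.1016 m.

2.1016


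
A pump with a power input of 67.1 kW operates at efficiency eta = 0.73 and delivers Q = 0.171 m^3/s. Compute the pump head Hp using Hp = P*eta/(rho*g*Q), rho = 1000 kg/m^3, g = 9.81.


Pump head formula: Hp = P * eta / (rho * g * Q).
Numerator: P * eta = 67.1 * 1000 * 0.73 = 48983.0 W.
Denominator: rho * g * Q = 1000 * 9.81 * 0.171 = 1677.51.
Hp = 48983.0 / 1677.51 = 29.2 m.

29.2


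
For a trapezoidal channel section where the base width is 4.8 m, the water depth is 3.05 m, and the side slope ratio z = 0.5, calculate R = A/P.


For a trapezoidal section with side slope z:
A = (b + z*y)*y = (4.8 + 0.5*3.05)*3.05 = 19.291 m^2.
P = b + 2*y*sqrt(1 + z^2) = 4.8 + 2*3.05*sqrt(1 + 0.5^2) = 11.62 m.
R = A/P = 19.291 / 11.62 = 1.6602 m.

1.6602


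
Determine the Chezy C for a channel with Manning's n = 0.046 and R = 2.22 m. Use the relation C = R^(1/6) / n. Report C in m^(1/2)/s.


The Chezy coefficient relates to Manning's n through C = R^(1/6) / n.
R^(1/6) = 2.22^(1/6) = 1.142156.
C = 1.142156 / 0.046 = 24.83 m^(1/2)/s.

24.83


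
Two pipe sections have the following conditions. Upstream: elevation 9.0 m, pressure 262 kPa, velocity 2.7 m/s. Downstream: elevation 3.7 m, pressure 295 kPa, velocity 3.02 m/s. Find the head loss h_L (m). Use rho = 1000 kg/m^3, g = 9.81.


Total head at each section: H = z + p/(rho*g) + V^2/(2g).
H1 = 9.0 + 262*1000/(1000*9.81) + 2.7^2/(2*9.81)
   = 9.0 + 26.707 + 0.3716
   = 36.079 m.
H2 = 3.7 + 295*1000/(1000*9.81) + 3.02^2/(2*9.81)
   = 3.7 + 30.071 + 0.4649
   = 34.236 m.
h_L = H1 - H2 = 36.079 - 34.236 = 1.843 m.

1.843


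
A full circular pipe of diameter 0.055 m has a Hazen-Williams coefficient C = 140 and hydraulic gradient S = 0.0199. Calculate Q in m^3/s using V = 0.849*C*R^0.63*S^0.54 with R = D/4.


For a full circular pipe, R = D/4 = 0.055/4 = 0.0138 m.
V = 0.849 * 140 * 0.0138^0.63 * 0.0199^0.54
  = 0.849 * 140 * 0.067163 * 0.120609
  = 0.9628 m/s.
Pipe area A = pi*D^2/4 = pi*0.055^2/4 = 0.0024 m^2.
Q = A * V = 0.0024 * 0.9628 = 0.0023 m^3/s.

0.0023


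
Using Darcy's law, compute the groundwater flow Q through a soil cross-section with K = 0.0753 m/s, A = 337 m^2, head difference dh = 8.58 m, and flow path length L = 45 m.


Darcy's law: Q = K * A * i, where i = dh/L.
Hydraulic gradient i = 8.58 / 45 = 0.190667.
Q = 0.0753 * 337 * 0.190667
  = 4.8384 m^3/s.

4.8384


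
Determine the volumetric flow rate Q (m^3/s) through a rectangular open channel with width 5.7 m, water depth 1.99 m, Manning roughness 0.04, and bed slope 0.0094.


For a rectangular channel, the cross-sectional area A = b * y = 5.7 * 1.99 = 11.34 m^2.
The wetted perimeter P = b + 2y = 5.7 + 2*1.99 = 9.68 m.
Hydraulic radius R = A/P = 11.34/9.68 = 1.1718 m.
Velocity V = (1/n)*R^(2/3)*S^(1/2) = (1/0.04)*1.1718^(2/3)*0.0094^(1/2) = 2.6941 m/s.
Discharge Q = A * V = 11.34 * 2.6941 = 30.559 m^3/s.

30.559


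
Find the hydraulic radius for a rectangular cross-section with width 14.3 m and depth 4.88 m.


For a rectangular section:
Flow area A = b * y = 14.3 * 4.88 = 69.78 m^2.
Wetted perimeter P = b + 2y = 14.3 + 2*4.88 = 24.06 m.
Hydraulic radius R = A/P = 69.78 / 24.06 = 2.9004 m.

2.9004


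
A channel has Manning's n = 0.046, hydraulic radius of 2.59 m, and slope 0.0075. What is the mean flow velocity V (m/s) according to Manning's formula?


Manning's equation gives V = (1/n) * R^(2/3) * S^(1/2).
First, compute R^(2/3) = 2.59^(2/3) = 1.886.
Next, S^(1/2) = 0.0075^(1/2) = 0.086603.
Then 1/n = 1/0.046 = 21.74.
V = 21.74 * 1.886 * 0.086603 = 3.5506 m/s.

3.5506


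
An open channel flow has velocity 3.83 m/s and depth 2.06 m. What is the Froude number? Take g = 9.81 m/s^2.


The Froude number is defined as Fr = V / sqrt(g*y).
g*y = 9.81 * 2.06 = 20.2086.
sqrt(g*y) = sqrt(20.2086) = 4.4954.
Fr = 3.83 / 4.4954 = 0.852.

0.852


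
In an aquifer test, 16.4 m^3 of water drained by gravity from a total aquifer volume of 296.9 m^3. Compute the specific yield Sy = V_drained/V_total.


Specific yield Sy = Volume drained / Total volume.
Sy = 16.4 / 296.9
   = 0.0552.

0.0552


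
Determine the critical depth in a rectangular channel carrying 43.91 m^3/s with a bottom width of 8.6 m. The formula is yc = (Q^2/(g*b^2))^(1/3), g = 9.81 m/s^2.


Using yc = (Q^2 / (g * b^2))^(1/3):
Q^2 = 43.91^2 = 1928.09.
g * b^2 = 9.81 * 8.6^2 = 9.81 * 73.96 = 725.55.
Q^2 / (g*b^2) = 1928.09 / 725.55 = 2.6574.
yc = 2.6574^(1/3) = 1.3851 m.

1.3851


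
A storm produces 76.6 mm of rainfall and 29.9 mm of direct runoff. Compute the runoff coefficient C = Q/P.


The runoff coefficient C = runoff depth / rainfall depth.
C = 29.9 / 76.6
  = 0.3903.

0.3903


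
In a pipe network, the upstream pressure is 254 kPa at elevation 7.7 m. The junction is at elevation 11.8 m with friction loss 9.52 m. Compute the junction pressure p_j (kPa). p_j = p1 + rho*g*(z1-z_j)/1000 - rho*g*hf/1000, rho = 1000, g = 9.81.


Junction pressure: p_j = p1 + rho*g*(z1 - z_j)/1000 - rho*g*hf/1000.
Elevation term = 1000*9.81*(7.7 - 11.8)/1000 = -40.221 kPa.
Friction term = 1000*9.81*9.52/1000 = 93.391 kPa.
p_j = 254 + -40.221 - 93.391 = 120.39 kPa.

120.39


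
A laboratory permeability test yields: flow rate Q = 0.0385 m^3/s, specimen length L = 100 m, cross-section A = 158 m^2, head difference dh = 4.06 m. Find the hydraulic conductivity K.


From K = Q*L / (A*dh):
Numerator: Q*L = 0.0385 * 100 = 3.85.
Denominator: A*dh = 158 * 4.06 = 641.48.
K = 3.85 / 641.48 = 0.006002 m/s.

0.006002


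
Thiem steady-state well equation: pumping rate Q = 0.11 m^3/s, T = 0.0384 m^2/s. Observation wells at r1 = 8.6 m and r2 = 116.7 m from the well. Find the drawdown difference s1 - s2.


Thiem equation: s1 - s2 = Q/(2*pi*T) * ln(r2/r1).
ln(r2/r1) = ln(116.7/8.6) = 2.6078.
Q/(2*pi*T) = 0.11 / (2*pi*0.0384) = 0.11 / 0.2413 = 0.4559.
s1 - s2 = 0.4559 * 2.6078 = 1.1889 m.

1.1889


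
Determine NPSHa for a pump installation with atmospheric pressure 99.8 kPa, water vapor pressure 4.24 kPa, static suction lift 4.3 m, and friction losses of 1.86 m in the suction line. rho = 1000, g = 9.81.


NPSHa = p_atm/(rho*g) - z_s - hf_s - p_vap/(rho*g).
p_atm/(rho*g) = 99.8*1000 / (1000*9.81) = 10.173 m.
p_vap/(rho*g) = 4.24*1000 / (1000*9.81) = 0.432 m.
NPSHa = 10.173 - 4.3 - 1.86 - 0.432
      = 3.58 m.

3.58


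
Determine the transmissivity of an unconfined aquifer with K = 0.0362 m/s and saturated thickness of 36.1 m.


Transmissivity is defined as T = K * h.
T = 0.0362 * 36.1
  = 1.3068 m^2/s.

1.3068


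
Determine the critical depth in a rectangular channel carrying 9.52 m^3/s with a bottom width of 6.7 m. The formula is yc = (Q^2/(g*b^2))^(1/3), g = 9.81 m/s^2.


Using yc = (Q^2 / (g * b^2))^(1/3):
Q^2 = 9.52^2 = 90.63.
g * b^2 = 9.81 * 6.7^2 = 9.81 * 44.89 = 440.37.
Q^2 / (g*b^2) = 90.63 / 440.37 = 0.2058.
yc = 0.2058^(1/3) = 0.5904 m.

0.5904


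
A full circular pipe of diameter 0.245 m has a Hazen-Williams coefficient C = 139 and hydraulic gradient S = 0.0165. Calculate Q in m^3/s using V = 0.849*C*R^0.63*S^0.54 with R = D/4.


For a full circular pipe, R = D/4 = 0.245/4 = 0.0612 m.
V = 0.849 * 139 * 0.0612^0.63 * 0.0165^0.54
  = 0.849 * 139 * 0.172138 * 0.109004
  = 2.2143 m/s.
Pipe area A = pi*D^2/4 = pi*0.245^2/4 = 0.0471 m^2.
Q = A * V = 0.0471 * 2.2143 = 0.1044 m^3/s.

0.1044


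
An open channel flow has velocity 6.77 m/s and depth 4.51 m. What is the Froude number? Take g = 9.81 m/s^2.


The Froude number is defined as Fr = V / sqrt(g*y).
g*y = 9.81 * 4.51 = 44.2431.
sqrt(g*y) = sqrt(44.2431) = 6.6515.
Fr = 6.77 / 6.6515 = 1.0178.

1.0178


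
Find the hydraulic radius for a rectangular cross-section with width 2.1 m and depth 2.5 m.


For a rectangular section:
Flow area A = b * y = 2.1 * 2.5 = 5.25 m^2.
Wetted perimeter P = b + 2y = 2.1 + 2*2.5 = 7.1 m.
Hydraulic radius R = A/P = 5.25 / 7.1 = 0.7394 m.

0.7394


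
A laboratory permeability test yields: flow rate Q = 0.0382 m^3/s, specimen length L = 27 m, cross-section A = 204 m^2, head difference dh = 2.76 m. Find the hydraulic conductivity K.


From K = Q*L / (A*dh):
Numerator: Q*L = 0.0382 * 27 = 1.0314.
Denominator: A*dh = 204 * 2.76 = 563.04.
K = 1.0314 / 563.04 = 0.001832 m/s.

0.001832


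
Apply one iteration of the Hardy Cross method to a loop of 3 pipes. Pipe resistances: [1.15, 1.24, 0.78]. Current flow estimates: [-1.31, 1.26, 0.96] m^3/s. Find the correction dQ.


Numerator terms (r*Q*|Q|): 1.15*-1.31*|-1.31| = -1.9735; 1.24*1.26*|1.26| = 1.9686; 0.78*0.96*|0.96| = 0.7188.
Sum of numerator = 0.714.
Denominator terms (r*|Q|): 1.15*|-1.31| = 1.5065; 1.24*|1.26| = 1.5624; 0.78*|0.96| = 0.7488.
2 * sum of denominator = 2 * 3.8177 = 7.6354.
dQ = -0.714 / 7.6354 = -0.0935 m^3/s.

-0.0935


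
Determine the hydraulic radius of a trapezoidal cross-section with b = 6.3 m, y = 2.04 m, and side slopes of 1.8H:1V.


For a trapezoidal section with side slope z:
A = (b + z*y)*y = (6.3 + 1.8*2.04)*2.04 = 20.343 m^2.
P = b + 2*y*sqrt(1 + z^2) = 6.3 + 2*2.04*sqrt(1 + 1.8^2) = 14.701 m.
R = A/P = 20.343 / 14.701 = 1.3838 m.

1.3838


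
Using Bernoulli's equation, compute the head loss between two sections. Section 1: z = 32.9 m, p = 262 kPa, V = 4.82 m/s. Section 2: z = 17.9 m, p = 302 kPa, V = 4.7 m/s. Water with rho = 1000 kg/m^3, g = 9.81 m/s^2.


Total head at each section: H = z + p/(rho*g) + V^2/(2g).
H1 = 32.9 + 262*1000/(1000*9.81) + 4.82^2/(2*9.81)
   = 32.9 + 26.707 + 1.1841
   = 60.792 m.
H2 = 17.9 + 302*1000/(1000*9.81) + 4.7^2/(2*9.81)
   = 17.9 + 30.785 + 1.1259
   = 49.811 m.
h_L = H1 - H2 = 60.792 - 49.811 = 10.981 m.

10.981


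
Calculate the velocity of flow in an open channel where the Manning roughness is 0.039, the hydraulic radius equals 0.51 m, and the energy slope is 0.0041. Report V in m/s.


Manning's equation gives V = (1/n) * R^(2/3) * S^(1/2).
First, compute R^(2/3) = 0.51^(2/3) = 0.6383.
Next, S^(1/2) = 0.0041^(1/2) = 0.064031.
Then 1/n = 1/0.039 = 25.64.
V = 25.64 * 0.6383 * 0.064031 = 1.048 m/s.

1.048


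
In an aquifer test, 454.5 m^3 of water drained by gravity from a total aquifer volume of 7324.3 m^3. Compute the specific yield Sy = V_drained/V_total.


Specific yield Sy = Volume drained / Total volume.
Sy = 454.5 / 7324.3
   = 0.0621.

0.0621


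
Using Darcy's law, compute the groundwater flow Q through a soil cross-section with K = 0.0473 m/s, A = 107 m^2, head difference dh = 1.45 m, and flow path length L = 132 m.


Darcy's law: Q = K * A * i, where i = dh/L.
Hydraulic gradient i = 1.45 / 132 = 0.010985.
Q = 0.0473 * 107 * 0.010985
  = 0.0556 m^3/s.

0.0556


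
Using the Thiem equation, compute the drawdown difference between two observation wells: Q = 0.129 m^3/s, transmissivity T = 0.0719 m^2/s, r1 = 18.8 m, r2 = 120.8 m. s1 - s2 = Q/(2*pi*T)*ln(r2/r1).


Thiem equation: s1 - s2 = Q/(2*pi*T) * ln(r2/r1).
ln(r2/r1) = ln(120.8/18.8) = 1.8603.
Q/(2*pi*T) = 0.129 / (2*pi*0.0719) = 0.129 / 0.4518 = 0.2855.
s1 - s2 = 0.2855 * 1.8603 = 0.5312 m.

0.5312


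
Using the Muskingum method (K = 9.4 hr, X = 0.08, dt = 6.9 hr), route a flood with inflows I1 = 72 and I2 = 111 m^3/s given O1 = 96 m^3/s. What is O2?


Muskingum coefficients:
denom = 2*K*(1-X) + dt = 2*9.4*(1-0.08) + 6.9 = 24.196.
C0 = (dt - 2*K*X)/denom = (6.9 - 2*9.4*0.08)/24.196 = 0.223.
C1 = (dt + 2*K*X)/denom = (6.9 + 2*9.4*0.08)/24.196 = 0.3473.
C2 = (2*K*(1-X) - dt)/denom = 0.4297.
O2 = C0*I2 + C1*I1 + C2*O1
   = 0.223*111 + 0.3473*72 + 0.4297*96
   = 91.01 m^3/s.

91.01


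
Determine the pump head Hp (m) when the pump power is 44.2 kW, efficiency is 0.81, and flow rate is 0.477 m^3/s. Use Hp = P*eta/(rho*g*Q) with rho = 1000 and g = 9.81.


Pump head formula: Hp = P * eta / (rho * g * Q).
Numerator: P * eta = 44.2 * 1000 * 0.81 = 35802.0 W.
Denominator: rho * g * Q = 1000 * 9.81 * 0.477 = 4679.37.
Hp = 35802.0 / 4679.37 = 7.65 m.

7.65


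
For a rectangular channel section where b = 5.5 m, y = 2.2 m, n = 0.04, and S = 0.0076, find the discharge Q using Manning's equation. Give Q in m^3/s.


For a rectangular channel, the cross-sectional area A = b * y = 5.5 * 2.2 = 12.1 m^2.
The wetted perimeter P = b + 2y = 5.5 + 2*2.2 = 9.9 m.
Hydraulic radius R = A/P = 12.1/9.9 = 1.2222 m.
Velocity V = (1/n)*R^(2/3)*S^(1/2) = (1/0.04)*1.2222^(2/3)*0.0076^(1/2) = 2.4914 m/s.
Discharge Q = A * V = 12.1 * 2.4914 = 30.146 m^3/s.

30.146


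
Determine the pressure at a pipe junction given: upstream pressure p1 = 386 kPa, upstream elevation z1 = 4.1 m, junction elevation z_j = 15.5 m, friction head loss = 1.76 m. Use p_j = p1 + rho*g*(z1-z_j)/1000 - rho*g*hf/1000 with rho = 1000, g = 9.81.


Junction pressure: p_j = p1 + rho*g*(z1 - z_j)/1000 - rho*g*hf/1000.
Elevation term = 1000*9.81*(4.1 - 15.5)/1000 = -111.834 kPa.
Friction term = 1000*9.81*1.76/1000 = 17.266 kPa.
p_j = 386 + -111.834 - 17.266 = 256.9 kPa.

256.9


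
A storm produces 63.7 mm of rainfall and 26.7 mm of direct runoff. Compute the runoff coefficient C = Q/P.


The runoff coefficient C = runoff depth / rainfall depth.
C = 26.7 / 63.7
  = 0.4192.

0.4192


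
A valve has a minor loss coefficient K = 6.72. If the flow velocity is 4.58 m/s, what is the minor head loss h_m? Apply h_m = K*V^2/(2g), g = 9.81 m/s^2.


Minor loss formula: h_m = K * V^2/(2g).
V^2 = 4.58^2 = 20.9764.
V^2/(2g) = 20.9764 / 19.62 = 1.0691 m.
h_m = 6.72 * 1.0691 = 7.1846 m.

7.1846


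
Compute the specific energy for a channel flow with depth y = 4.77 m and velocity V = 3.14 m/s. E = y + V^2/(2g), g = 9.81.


Specific energy E = y + V^2/(2g).
Velocity head = V^2/(2g) = 3.14^2 / (2*9.81) = 9.8596 / 19.62 = 0.5025 m.
E = 4.77 + 0.5025 = 5.2725 m.

5.2725


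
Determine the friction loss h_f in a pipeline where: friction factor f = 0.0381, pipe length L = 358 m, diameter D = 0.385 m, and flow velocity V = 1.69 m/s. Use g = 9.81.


Darcy-Weisbach equation: h_f = f * (L/D) * V^2/(2g).
f * L/D = 0.0381 * 358/0.385 = 35.4281.
V^2/(2g) = 1.69^2 / (2*9.81) = 2.8561 / 19.62 = 0.1456 m.
h_f = 35.4281 * 0.1456 = 5.157 m.

5.157


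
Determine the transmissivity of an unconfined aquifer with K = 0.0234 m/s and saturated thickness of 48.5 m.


Transmissivity is defined as T = K * h.
T = 0.0234 * 48.5
  = 1.1349 m^2/s.

1.1349


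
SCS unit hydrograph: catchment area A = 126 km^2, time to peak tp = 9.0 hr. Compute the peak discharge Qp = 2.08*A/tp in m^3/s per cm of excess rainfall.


SCS formula: Qp = 2.08 * A / tp.
Qp = 2.08 * 126 / 9.0
   = 262.08 / 9.0
   = 29.12 m^3/s per cm.

29.12


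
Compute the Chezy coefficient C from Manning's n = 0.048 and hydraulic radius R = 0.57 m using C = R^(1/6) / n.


The Chezy coefficient relates to Manning's n through C = R^(1/6) / n.
R^(1/6) = 0.57^(1/6) = 0.910568.
C = 0.910568 / 0.048 = 18.97 m^(1/2)/s.

18.97


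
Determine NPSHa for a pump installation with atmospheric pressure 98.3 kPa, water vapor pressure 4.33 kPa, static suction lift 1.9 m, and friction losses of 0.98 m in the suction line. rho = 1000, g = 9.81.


NPSHa = p_atm/(rho*g) - z_s - hf_s - p_vap/(rho*g).
p_atm/(rho*g) = 98.3*1000 / (1000*9.81) = 10.02 m.
p_vap/(rho*g) = 4.33*1000 / (1000*9.81) = 0.441 m.
NPSHa = 10.02 - 1.9 - 0.98 - 0.441
      = 6.7 m.

6.7


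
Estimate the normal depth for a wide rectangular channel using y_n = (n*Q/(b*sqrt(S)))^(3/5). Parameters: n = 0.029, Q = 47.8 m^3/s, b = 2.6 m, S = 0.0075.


We use the wide-channel approximation y_n = (n*Q/(b*sqrt(S)))^(3/5).
sqrt(S) = sqrt(0.0075) = 0.086603.
Numerator: n*Q = 0.029 * 47.8 = 1.3862.
Denominator: b*sqrt(S) = 2.6 * 0.086603 = 0.225168.
arg = 6.1563.
y_n = 6.1563^(3/5) = 2.9757 m.

2.9757


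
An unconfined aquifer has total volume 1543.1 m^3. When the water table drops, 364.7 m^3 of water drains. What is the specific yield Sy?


Specific yield Sy = Volume drained / Total volume.
Sy = 364.7 / 1543.1
   = 0.2363.

0.2363


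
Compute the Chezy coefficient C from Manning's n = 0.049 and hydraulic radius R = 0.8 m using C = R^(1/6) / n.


The Chezy coefficient relates to Manning's n through C = R^(1/6) / n.
R^(1/6) = 0.8^(1/6) = 0.963492.
C = 0.963492 / 0.049 = 19.66 m^(1/2)/s.

19.66


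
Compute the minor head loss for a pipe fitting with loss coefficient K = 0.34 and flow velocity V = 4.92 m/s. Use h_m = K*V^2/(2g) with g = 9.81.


Minor loss formula: h_m = K * V^2/(2g).
V^2 = 4.92^2 = 24.2064.
V^2/(2g) = 24.2064 / 19.62 = 1.2338 m.
h_m = 0.34 * 1.2338 = 0.4195 m.

0.4195


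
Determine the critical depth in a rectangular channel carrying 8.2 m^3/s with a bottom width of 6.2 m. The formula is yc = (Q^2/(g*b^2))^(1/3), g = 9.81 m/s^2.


Using yc = (Q^2 / (g * b^2))^(1/3):
Q^2 = 8.2^2 = 67.24.
g * b^2 = 9.81 * 6.2^2 = 9.81 * 38.44 = 377.1.
Q^2 / (g*b^2) = 67.24 / 377.1 = 0.1783.
yc = 0.1783^(1/3) = 0.5628 m.

0.5628


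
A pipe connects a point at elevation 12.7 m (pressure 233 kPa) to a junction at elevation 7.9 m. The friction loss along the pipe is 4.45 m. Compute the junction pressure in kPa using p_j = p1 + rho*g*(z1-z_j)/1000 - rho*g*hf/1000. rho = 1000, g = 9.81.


Junction pressure: p_j = p1 + rho*g*(z1 - z_j)/1000 - rho*g*hf/1000.
Elevation term = 1000*9.81*(12.7 - 7.9)/1000 = 47.088 kPa.
Friction term = 1000*9.81*4.45/1000 = 43.654 kPa.
p_j = 233 + 47.088 - 43.654 = 236.43 kPa.

236.43


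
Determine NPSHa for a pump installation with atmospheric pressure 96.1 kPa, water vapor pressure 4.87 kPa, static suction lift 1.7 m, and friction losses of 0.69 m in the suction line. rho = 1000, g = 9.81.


NPSHa = p_atm/(rho*g) - z_s - hf_s - p_vap/(rho*g).
p_atm/(rho*g) = 96.1*1000 / (1000*9.81) = 9.796 m.
p_vap/(rho*g) = 4.87*1000 / (1000*9.81) = 0.496 m.
NPSHa = 9.796 - 1.7 - 0.69 - 0.496
      = 6.91 m.

6.91


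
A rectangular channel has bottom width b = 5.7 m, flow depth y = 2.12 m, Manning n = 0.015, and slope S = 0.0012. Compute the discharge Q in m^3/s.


For a rectangular channel, the cross-sectional area A = b * y = 5.7 * 2.12 = 12.08 m^2.
The wetted perimeter P = b + 2y = 5.7 + 2*2.12 = 9.94 m.
Hydraulic radius R = A/P = 12.08/9.94 = 1.2157 m.
Velocity V = (1/n)*R^(2/3)*S^(1/2) = (1/0.015)*1.2157^(2/3)*0.0012^(1/2) = 2.6306 m/s.
Discharge Q = A * V = 12.08 * 2.6306 = 31.788 m^3/s.

31.788


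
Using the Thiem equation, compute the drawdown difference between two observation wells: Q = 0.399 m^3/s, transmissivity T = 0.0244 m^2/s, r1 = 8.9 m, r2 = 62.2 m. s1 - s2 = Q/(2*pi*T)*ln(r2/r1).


Thiem equation: s1 - s2 = Q/(2*pi*T) * ln(r2/r1).
ln(r2/r1) = ln(62.2/8.9) = 1.9443.
Q/(2*pi*T) = 0.399 / (2*pi*0.0244) = 0.399 / 0.1533 = 2.6026.
s1 - s2 = 2.6026 * 1.9443 = 5.0602 m.

5.0602
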